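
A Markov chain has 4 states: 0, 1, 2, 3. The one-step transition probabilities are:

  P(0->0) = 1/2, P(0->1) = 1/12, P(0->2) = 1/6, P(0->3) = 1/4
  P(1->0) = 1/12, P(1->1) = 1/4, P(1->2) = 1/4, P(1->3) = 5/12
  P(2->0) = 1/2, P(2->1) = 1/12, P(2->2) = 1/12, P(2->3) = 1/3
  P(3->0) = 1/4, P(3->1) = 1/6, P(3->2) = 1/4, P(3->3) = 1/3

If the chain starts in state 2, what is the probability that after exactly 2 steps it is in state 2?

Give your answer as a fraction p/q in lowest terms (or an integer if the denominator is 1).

Computing P^2 by repeated multiplication:
P^1 =
  0: [1/2, 1/12, 1/6, 1/4]
  1: [1/12, 1/4, 1/4, 5/12]
  2: [1/2, 1/12, 1/12, 1/3]
  3: [1/4, 1/6, 1/4, 1/3]
P^2 =
  0: [29/72, 17/144, 13/72, 43/144]
  1: [7/24, 23/144, 29/144, 25/72]
  2: [55/144, 1/8, 7/36, 43/144]
  3: [25/72, 5/36, 3/16, 47/144]

(P^2)[2 -> 2] = 7/36

Answer: 7/36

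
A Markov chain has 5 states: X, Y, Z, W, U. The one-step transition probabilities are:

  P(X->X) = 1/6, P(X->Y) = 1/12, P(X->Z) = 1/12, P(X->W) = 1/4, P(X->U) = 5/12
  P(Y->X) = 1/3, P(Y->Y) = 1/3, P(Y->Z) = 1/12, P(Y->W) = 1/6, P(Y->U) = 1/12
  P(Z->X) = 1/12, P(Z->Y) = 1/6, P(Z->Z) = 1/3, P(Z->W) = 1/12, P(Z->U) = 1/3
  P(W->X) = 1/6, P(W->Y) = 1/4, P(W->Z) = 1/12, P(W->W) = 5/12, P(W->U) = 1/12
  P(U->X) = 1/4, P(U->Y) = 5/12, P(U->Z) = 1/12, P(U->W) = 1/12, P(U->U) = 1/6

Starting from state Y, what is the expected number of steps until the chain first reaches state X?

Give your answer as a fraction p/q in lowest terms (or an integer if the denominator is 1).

Let h_i = expected steps to first reach X from state i.
Boundary: h_X = 0.
First-step equations for the other states:
  h_Y = 1 + 1/3*h_X + 1/3*h_Y + 1/12*h_Z + 1/6*h_W + 1/12*h_U
  h_Z = 1 + 1/12*h_X + 1/6*h_Y + 1/3*h_Z + 1/12*h_W + 1/3*h_U
  h_W = 1 + 1/6*h_X + 1/4*h_Y + 1/12*h_Z + 5/12*h_W + 1/12*h_U
  h_U = 1 + 1/4*h_X + 5/12*h_Y + 1/12*h_Z + 1/12*h_W + 1/6*h_U

Substituting h_X = 0 and rearranging gives the linear system (I - Q) h = 1:
  [2/3, -1/12, -1/6, -1/12] . (h_Y, h_Z, h_W, h_U) = 1
  [-1/6, 2/3, -1/12, -1/3] . (h_Y, h_Z, h_W, h_U) = 1
  [-1/4, -1/12, 7/12, -1/12] . (h_Y, h_Z, h_W, h_U) = 1
  [-5/12, -1/12, -1/12, 5/6] . (h_Y, h_Z, h_W, h_U) = 1

Solving yields:
  h_Y = 10692/2809
  h_Z = 14244/2809
  h_W = 13068/2809
  h_U = 216/53

Starting state is Y, so the expected hitting time is h_Y = 10692/2809.

Answer: 10692/2809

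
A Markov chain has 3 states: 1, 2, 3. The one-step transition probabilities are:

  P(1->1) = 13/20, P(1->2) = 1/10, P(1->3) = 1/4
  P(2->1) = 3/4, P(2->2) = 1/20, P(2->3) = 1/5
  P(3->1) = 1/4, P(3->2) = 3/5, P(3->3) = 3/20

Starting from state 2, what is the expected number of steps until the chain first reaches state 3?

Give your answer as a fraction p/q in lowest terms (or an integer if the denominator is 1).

Let h_i = expected steps to first reach 3 from state i.
Boundary: h_3 = 0.
First-step equations for the other states:
  h_1 = 1 + 13/20*h_1 + 1/10*h_2 + 1/4*h_3
  h_2 = 1 + 3/4*h_1 + 1/20*h_2 + 1/5*h_3

Substituting h_3 = 0 and rearranging gives the linear system (I - Q) h = 1:
  [7/20, -1/10] . (h_1, h_2) = 1
  [-3/4, 19/20] . (h_1, h_2) = 1

Solving yields:
  h_1 = 420/103
  h_2 = 440/103

Starting state is 2, so the expected hitting time is h_2 = 440/103.

Answer: 440/103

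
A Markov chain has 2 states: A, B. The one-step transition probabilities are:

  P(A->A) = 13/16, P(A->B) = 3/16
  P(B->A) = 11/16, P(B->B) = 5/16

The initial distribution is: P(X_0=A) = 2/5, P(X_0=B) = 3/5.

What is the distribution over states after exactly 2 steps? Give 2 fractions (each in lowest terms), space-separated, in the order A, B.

Propagating the distribution step by step (d_{t+1} = d_t * P):
d_0 = (A=2/5, B=3/5)
  d_1[A] = 2/5*13/16 + 3/5*11/16 = 59/80
  d_1[B] = 2/5*3/16 + 3/5*5/16 = 21/80
d_1 = (A=59/80, B=21/80)
  d_2[A] = 59/80*13/16 + 21/80*11/16 = 499/640
  d_2[B] = 59/80*3/16 + 21/80*5/16 = 141/640
d_2 = (A=499/640, B=141/640)

Answer: 499/640 141/640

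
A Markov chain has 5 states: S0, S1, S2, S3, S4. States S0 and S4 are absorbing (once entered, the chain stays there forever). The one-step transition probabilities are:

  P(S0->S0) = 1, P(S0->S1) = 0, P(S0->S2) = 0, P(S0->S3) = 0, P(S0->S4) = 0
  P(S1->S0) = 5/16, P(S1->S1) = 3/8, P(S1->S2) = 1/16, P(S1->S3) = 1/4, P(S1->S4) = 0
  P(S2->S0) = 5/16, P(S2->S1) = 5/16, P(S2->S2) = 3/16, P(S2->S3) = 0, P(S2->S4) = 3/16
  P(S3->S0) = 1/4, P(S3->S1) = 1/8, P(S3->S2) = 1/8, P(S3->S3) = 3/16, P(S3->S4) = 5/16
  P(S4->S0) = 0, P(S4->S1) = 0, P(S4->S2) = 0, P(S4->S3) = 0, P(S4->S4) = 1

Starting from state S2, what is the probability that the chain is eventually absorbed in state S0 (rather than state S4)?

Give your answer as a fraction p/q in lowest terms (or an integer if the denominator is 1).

Answer: 1015/1481

Derivation:
Let a_i = P(absorbed in S0 | start in state i).
Boundary conditions: a_S0 = 1, a_S4 = 0.
For each transient state i, a_i = sum_j P(i->j) * a_j:
  a_S1 = 5/16*a_S0 + 3/8*a_S1 + 1/16*a_S2 + 1/4*a_S3 + 0*a_S4
  a_S2 = 5/16*a_S0 + 5/16*a_S1 + 3/16*a_S2 + 0*a_S3 + 3/16*a_S4
  a_S3 = 1/4*a_S0 + 1/8*a_S1 + 1/8*a_S2 + 3/16*a_S3 + 5/16*a_S4

Substituting a_S0 = 1 and a_S4 = 0, rearrange to (I - Q) a = r where r[i] = P(i -> S0):
  [5/8, -1/16, -1/4] . (a_S1, a_S2, a_S3) = 5/16
  [-5/16, 13/16, 0] . (a_S1, a_S2, a_S3) = 5/16
  [-1/8, -1/8, 13/16] . (a_S1, a_S2, a_S3) = 1/4

Solving yields:
  a_S1 = 1158/1481
  a_S2 = 1015/1481
  a_S3 = 790/1481

Starting state is S2, so the absorption probability is a_S2 = 1015/1481.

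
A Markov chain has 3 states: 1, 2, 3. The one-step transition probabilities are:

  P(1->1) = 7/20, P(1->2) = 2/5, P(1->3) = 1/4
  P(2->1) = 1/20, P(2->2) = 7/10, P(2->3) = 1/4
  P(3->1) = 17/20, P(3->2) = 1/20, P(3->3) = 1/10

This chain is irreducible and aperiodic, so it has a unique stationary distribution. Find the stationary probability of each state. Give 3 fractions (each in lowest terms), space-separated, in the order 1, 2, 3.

Answer: 103/322 149/322 5/23

Derivation:
The stationary distribution satisfies pi = pi * P, i.e.:
  pi_1 = 7/20*pi_1 + 1/20*pi_2 + 17/20*pi_3
  pi_2 = 2/5*pi_1 + 7/10*pi_2 + 1/20*pi_3
  pi_3 = 1/4*pi_1 + 1/4*pi_2 + 1/10*pi_3
with normalization: pi_1 + pi_2 + pi_3 = 1.

Using the first 2 balance equations plus normalization, the linear system A*pi = b is:
  [-13/20, 1/20, 17/20] . pi = 0
  [2/5, -3/10, 1/20] . pi = 0
  [1, 1, 1] . pi = 1

Solving yields:
  pi_1 = 103/322
  pi_2 = 149/322
  pi_3 = 5/23

Verification (pi * P):
  103/322*7/20 + 149/322*1/20 + 5/23*17/20 = 103/322 = pi_1  (ok)
  103/322*2/5 + 149/322*7/10 + 5/23*1/20 = 149/322 = pi_2  (ok)
  103/322*1/4 + 149/322*1/4 + 5/23*1/10 = 5/23 = pi_3  (ok)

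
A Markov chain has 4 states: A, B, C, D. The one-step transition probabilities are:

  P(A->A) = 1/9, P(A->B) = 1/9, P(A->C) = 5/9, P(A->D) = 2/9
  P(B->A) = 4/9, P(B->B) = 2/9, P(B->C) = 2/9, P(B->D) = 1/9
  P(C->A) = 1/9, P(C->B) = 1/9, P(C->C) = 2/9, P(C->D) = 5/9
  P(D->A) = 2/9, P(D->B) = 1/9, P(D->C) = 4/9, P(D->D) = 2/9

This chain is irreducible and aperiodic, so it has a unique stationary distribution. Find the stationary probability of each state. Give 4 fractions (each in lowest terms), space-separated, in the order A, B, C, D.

The stationary distribution satisfies pi = pi * P, i.e.:
  pi_A = 1/9*pi_A + 4/9*pi_B + 1/9*pi_C + 2/9*pi_D
  pi_B = 1/9*pi_A + 2/9*pi_B + 1/9*pi_C + 1/9*pi_D
  pi_C = 5/9*pi_A + 2/9*pi_B + 2/9*pi_C + 4/9*pi_D
  pi_D = 2/9*pi_A + 1/9*pi_B + 5/9*pi_C + 2/9*pi_D
with normalization: pi_A + pi_B + pi_C + pi_D = 1.

Using the first 3 balance equations plus normalization, the linear system A*pi = b is:
  [-8/9, 4/9, 1/9, 2/9] . pi = 0
  [1/9, -7/9, 1/9, 1/9] . pi = 0
  [5/9, 2/9, -7/9, 4/9] . pi = 0
  [1, 1, 1, 1] . pi = 1

Solving yields:
  pi_A = 7/37
  pi_B = 1/8
  pi_C = 53/148
  pi_D = 97/296

Verification (pi * P):
  7/37*1/9 + 1/8*4/9 + 53/148*1/9 + 97/296*2/9 = 7/37 = pi_A  (ok)
  7/37*1/9 + 1/8*2/9 + 53/148*1/9 + 97/296*1/9 = 1/8 = pi_B  (ok)
  7/37*5/9 + 1/8*2/9 + 53/148*2/9 + 97/296*4/9 = 53/148 = pi_C  (ok)
  7/37*2/9 + 1/8*1/9 + 53/148*5/9 + 97/296*2/9 = 97/296 = pi_D  (ok)

Answer: 7/37 1/8 53/148 97/296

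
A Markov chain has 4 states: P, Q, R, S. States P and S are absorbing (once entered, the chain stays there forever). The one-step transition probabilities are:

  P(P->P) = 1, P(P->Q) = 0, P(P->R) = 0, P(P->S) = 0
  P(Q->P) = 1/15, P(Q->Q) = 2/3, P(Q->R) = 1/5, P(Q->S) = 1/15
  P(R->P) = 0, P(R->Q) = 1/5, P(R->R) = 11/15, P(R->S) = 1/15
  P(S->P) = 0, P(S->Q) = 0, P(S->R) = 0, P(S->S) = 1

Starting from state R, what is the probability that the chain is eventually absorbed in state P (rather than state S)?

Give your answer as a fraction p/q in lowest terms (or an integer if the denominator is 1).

Let a_i = P(absorbed in P | start in state i).
Boundary conditions: a_P = 1, a_S = 0.
For each transient state i, a_i = sum_j P(i->j) * a_j:
  a_Q = 1/15*a_P + 2/3*a_Q + 1/5*a_R + 1/15*a_S
  a_R = 0*a_P + 1/5*a_Q + 11/15*a_R + 1/15*a_S

Substituting a_P = 1 and a_S = 0, rearrange to (I - Q) a = r where r[i] = P(i -> P):
  [1/3, -1/5] . (a_Q, a_R) = 1/15
  [-1/5, 4/15] . (a_Q, a_R) = 0

Solving yields:
  a_Q = 4/11
  a_R = 3/11

Starting state is R, so the absorption probability is a_R = 3/11.

Answer: 3/11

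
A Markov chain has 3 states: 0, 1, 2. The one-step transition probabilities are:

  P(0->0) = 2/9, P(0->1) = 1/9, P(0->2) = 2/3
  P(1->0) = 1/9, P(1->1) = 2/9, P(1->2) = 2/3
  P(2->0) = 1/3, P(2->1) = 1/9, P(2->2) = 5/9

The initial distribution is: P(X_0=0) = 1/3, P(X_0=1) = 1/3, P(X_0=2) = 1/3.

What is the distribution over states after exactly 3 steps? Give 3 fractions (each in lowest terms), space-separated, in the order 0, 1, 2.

Propagating the distribution step by step (d_{t+1} = d_t * P):
d_0 = (0=1/3, 1=1/3, 2=1/3)
  d_1[0] = 1/3*2/9 + 1/3*1/9 + 1/3*1/3 = 2/9
  d_1[1] = 1/3*1/9 + 1/3*2/9 + 1/3*1/9 = 4/27
  d_1[2] = 1/3*2/3 + 1/3*2/3 + 1/3*5/9 = 17/27
d_1 = (0=2/9, 1=4/27, 2=17/27)
  d_2[0] = 2/9*2/9 + 4/27*1/9 + 17/27*1/3 = 67/243
  d_2[1] = 2/9*1/9 + 4/27*2/9 + 17/27*1/9 = 31/243
  d_2[2] = 2/9*2/3 + 4/27*2/3 + 17/27*5/9 = 145/243
d_2 = (0=67/243, 1=31/243, 2=145/243)
  d_3[0] = 67/243*2/9 + 31/243*1/9 + 145/243*1/3 = 200/729
  d_3[1] = 67/243*1/9 + 31/243*2/9 + 145/243*1/9 = 274/2187
  d_3[2] = 67/243*2/3 + 31/243*2/3 + 145/243*5/9 = 1313/2187
d_3 = (0=200/729, 1=274/2187, 2=1313/2187)

Answer: 200/729 274/2187 1313/2187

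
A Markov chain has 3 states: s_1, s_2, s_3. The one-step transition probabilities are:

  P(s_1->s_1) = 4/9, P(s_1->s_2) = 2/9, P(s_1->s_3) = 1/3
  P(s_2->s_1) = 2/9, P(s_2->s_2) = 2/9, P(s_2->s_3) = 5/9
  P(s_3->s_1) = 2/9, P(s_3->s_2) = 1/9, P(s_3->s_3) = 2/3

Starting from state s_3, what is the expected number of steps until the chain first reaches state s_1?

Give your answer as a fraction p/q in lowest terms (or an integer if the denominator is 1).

Answer: 9/2

Derivation:
Let h_i = expected steps to first reach s_1 from state i.
Boundary: h_s_1 = 0.
First-step equations for the other states:
  h_s_2 = 1 + 2/9*h_s_1 + 2/9*h_s_2 + 5/9*h_s_3
  h_s_3 = 1 + 2/9*h_s_1 + 1/9*h_s_2 + 2/3*h_s_3

Substituting h_s_1 = 0 and rearranging gives the linear system (I - Q) h = 1:
  [7/9, -5/9] . (h_s_2, h_s_3) = 1
  [-1/9, 1/3] . (h_s_2, h_s_3) = 1

Solving yields:
  h_s_2 = 9/2
  h_s_3 = 9/2

Starting state is s_3, so the expected hitting time is h_s_3 = 9/2.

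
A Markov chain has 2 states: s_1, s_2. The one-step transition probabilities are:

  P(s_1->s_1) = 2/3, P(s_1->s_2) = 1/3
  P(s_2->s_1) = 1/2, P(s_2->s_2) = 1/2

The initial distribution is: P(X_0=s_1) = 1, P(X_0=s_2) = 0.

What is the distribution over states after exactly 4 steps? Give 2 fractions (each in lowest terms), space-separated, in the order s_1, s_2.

Propagating the distribution step by step (d_{t+1} = d_t * P):
d_0 = (s_1=1, s_2=0)
  d_1[s_1] = 1*2/3 + 0*1/2 = 2/3
  d_1[s_2] = 1*1/3 + 0*1/2 = 1/3
d_1 = (s_1=2/3, s_2=1/3)
  d_2[s_1] = 2/3*2/3 + 1/3*1/2 = 11/18
  d_2[s_2] = 2/3*1/3 + 1/3*1/2 = 7/18
d_2 = (s_1=11/18, s_2=7/18)
  d_3[s_1] = 11/18*2/3 + 7/18*1/2 = 65/108
  d_3[s_2] = 11/18*1/3 + 7/18*1/2 = 43/108
d_3 = (s_1=65/108, s_2=43/108)
  d_4[s_1] = 65/108*2/3 + 43/108*1/2 = 389/648
  d_4[s_2] = 65/108*1/3 + 43/108*1/2 = 259/648
d_4 = (s_1=389/648, s_2=259/648)

Answer: 389/648 259/648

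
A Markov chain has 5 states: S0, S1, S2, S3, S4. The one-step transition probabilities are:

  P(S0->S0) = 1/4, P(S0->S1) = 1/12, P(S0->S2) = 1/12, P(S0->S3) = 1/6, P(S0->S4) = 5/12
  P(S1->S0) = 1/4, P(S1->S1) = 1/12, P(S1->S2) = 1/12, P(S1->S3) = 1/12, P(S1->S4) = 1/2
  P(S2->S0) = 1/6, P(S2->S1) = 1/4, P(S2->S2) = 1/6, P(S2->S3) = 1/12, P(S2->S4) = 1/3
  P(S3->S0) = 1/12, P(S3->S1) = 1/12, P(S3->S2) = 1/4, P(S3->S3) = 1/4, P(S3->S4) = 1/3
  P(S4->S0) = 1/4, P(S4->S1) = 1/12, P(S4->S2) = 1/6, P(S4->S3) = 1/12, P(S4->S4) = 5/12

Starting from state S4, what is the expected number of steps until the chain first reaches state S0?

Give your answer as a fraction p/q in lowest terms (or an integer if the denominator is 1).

Answer: 2920/641

Derivation:
Let h_i = expected steps to first reach S0 from state i.
Boundary: h_S0 = 0.
First-step equations for the other states:
  h_S1 = 1 + 1/4*h_S0 + 1/12*h_S1 + 1/12*h_S2 + 1/12*h_S3 + 1/2*h_S4
  h_S2 = 1 + 1/6*h_S0 + 1/4*h_S1 + 1/6*h_S2 + 1/12*h_S3 + 1/3*h_S4
  h_S3 = 1 + 1/12*h_S0 + 1/12*h_S1 + 1/4*h_S2 + 1/4*h_S3 + 1/3*h_S4
  h_S4 = 1 + 1/4*h_S0 + 1/12*h_S1 + 1/6*h_S2 + 1/12*h_S3 + 5/12*h_S4

Substituting h_S0 = 0 and rearranging gives the linear system (I - Q) h = 1:
  [11/12, -1/12, -1/12, -1/2] . (h_S1, h_S2, h_S3, h_S4) = 1
  [-1/4, 5/6, -1/12, -1/3] . (h_S1, h_S2, h_S3, h_S4) = 1
  [-1/12, -1/4, 3/4, -1/3] . (h_S1, h_S2, h_S3, h_S4) = 1
  [-1/12, -1/6, -1/12, 7/12] . (h_S1, h_S2, h_S3, h_S4) = 1

Solving yields:
  h_S1 = 2900/641
  h_S2 = 3160/641
  h_S3 = 3528/641
  h_S4 = 2920/641

Starting state is S4, so the expected hitting time is h_S4 = 2920/641.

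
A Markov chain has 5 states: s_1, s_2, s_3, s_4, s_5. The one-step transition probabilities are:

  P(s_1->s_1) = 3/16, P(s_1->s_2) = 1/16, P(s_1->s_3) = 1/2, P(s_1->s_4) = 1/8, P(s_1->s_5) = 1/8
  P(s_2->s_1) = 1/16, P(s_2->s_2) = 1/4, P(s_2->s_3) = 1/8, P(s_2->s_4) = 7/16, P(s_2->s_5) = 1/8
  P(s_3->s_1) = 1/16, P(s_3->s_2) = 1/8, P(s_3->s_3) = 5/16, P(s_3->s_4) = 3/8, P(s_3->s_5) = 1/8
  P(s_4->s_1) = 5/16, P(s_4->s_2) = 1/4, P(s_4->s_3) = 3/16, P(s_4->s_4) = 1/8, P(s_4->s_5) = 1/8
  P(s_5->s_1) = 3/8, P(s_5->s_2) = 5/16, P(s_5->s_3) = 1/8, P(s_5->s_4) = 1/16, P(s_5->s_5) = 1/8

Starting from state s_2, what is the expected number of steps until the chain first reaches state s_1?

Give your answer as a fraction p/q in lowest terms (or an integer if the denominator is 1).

Answer: 17536/3049

Derivation:
Let h_i = expected steps to first reach s_1 from state i.
Boundary: h_s_1 = 0.
First-step equations for the other states:
  h_s_2 = 1 + 1/16*h_s_1 + 1/4*h_s_2 + 1/8*h_s_3 + 7/16*h_s_4 + 1/8*h_s_5
  h_s_3 = 1 + 1/16*h_s_1 + 1/8*h_s_2 + 5/16*h_s_3 + 3/8*h_s_4 + 1/8*h_s_5
  h_s_4 = 1 + 5/16*h_s_1 + 1/4*h_s_2 + 3/16*h_s_3 + 1/8*h_s_4 + 1/8*h_s_5
  h_s_5 = 1 + 3/8*h_s_1 + 5/16*h_s_2 + 1/8*h_s_3 + 1/16*h_s_4 + 1/8*h_s_5

Substituting h_s_1 = 0 and rearranging gives the linear system (I - Q) h = 1:
  [3/4, -1/8, -7/16, -1/8] . (h_s_2, h_s_3, h_s_4, h_s_5) = 1
  [-1/8, 11/16, -3/8, -1/8] . (h_s_2, h_s_3, h_s_4, h_s_5) = 1
  [-1/4, -3/16, 7/8, -1/8] . (h_s_2, h_s_3, h_s_4, h_s_5) = 1
  [-5/16, -1/8, -1/16, 7/8] . (h_s_2, h_s_3, h_s_4, h_s_5) = 1

Solving yields:
  h_s_2 = 17536/3049
  h_s_3 = 17792/3049
  h_s_4 = 14208/3049
  h_s_5 = 13304/3049

Starting state is s_2, so the expected hitting time is h_s_2 = 17536/3049.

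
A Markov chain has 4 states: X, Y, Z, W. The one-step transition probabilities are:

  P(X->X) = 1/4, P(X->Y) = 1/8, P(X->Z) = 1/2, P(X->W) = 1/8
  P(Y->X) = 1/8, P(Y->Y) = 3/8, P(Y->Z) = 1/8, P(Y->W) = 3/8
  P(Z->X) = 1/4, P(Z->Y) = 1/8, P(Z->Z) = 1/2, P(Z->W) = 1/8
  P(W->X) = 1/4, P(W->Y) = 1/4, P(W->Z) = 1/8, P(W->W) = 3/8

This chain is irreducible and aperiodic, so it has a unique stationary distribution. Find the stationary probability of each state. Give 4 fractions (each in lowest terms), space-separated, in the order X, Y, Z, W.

Answer: 61/272 7/34 91/272 4/17

Derivation:
The stationary distribution satisfies pi = pi * P, i.e.:
  pi_X = 1/4*pi_X + 1/8*pi_Y + 1/4*pi_Z + 1/4*pi_W
  pi_Y = 1/8*pi_X + 3/8*pi_Y + 1/8*pi_Z + 1/4*pi_W
  pi_Z = 1/2*pi_X + 1/8*pi_Y + 1/2*pi_Z + 1/8*pi_W
  pi_W = 1/8*pi_X + 3/8*pi_Y + 1/8*pi_Z + 3/8*pi_W
with normalization: pi_X + pi_Y + pi_Z + pi_W = 1.

Using the first 3 balance equations plus normalization, the linear system A*pi = b is:
  [-3/4, 1/8, 1/4, 1/4] . pi = 0
  [1/8, -5/8, 1/8, 1/4] . pi = 0
  [1/2, 1/8, -1/2, 1/8] . pi = 0
  [1, 1, 1, 1] . pi = 1

Solving yields:
  pi_X = 61/272
  pi_Y = 7/34
  pi_Z = 91/272
  pi_W = 4/17

Verification (pi * P):
  61/272*1/4 + 7/34*1/8 + 91/272*1/4 + 4/17*1/4 = 61/272 = pi_X  (ok)
  61/272*1/8 + 7/34*3/8 + 91/272*1/8 + 4/17*1/4 = 7/34 = pi_Y  (ok)
  61/272*1/2 + 7/34*1/8 + 91/272*1/2 + 4/17*1/8 = 91/272 = pi_Z  (ok)
  61/272*1/8 + 7/34*3/8 + 91/272*1/8 + 4/17*3/8 = 4/17 = pi_W  (ok)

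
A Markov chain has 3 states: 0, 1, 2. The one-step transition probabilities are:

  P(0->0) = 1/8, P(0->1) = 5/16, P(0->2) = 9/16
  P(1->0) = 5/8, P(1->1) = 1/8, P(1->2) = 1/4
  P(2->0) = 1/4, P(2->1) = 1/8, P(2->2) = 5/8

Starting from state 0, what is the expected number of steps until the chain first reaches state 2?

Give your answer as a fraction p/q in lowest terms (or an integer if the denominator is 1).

Answer: 152/73

Derivation:
Let h_i = expected steps to first reach 2 from state i.
Boundary: h_2 = 0.
First-step equations for the other states:
  h_0 = 1 + 1/8*h_0 + 5/16*h_1 + 9/16*h_2
  h_1 = 1 + 5/8*h_0 + 1/8*h_1 + 1/4*h_2

Substituting h_2 = 0 and rearranging gives the linear system (I - Q) h = 1:
  [7/8, -5/16] . (h_0, h_1) = 1
  [-5/8, 7/8] . (h_0, h_1) = 1

Solving yields:
  h_0 = 152/73
  h_1 = 192/73

Starting state is 0, so the expected hitting time is h_0 = 152/73.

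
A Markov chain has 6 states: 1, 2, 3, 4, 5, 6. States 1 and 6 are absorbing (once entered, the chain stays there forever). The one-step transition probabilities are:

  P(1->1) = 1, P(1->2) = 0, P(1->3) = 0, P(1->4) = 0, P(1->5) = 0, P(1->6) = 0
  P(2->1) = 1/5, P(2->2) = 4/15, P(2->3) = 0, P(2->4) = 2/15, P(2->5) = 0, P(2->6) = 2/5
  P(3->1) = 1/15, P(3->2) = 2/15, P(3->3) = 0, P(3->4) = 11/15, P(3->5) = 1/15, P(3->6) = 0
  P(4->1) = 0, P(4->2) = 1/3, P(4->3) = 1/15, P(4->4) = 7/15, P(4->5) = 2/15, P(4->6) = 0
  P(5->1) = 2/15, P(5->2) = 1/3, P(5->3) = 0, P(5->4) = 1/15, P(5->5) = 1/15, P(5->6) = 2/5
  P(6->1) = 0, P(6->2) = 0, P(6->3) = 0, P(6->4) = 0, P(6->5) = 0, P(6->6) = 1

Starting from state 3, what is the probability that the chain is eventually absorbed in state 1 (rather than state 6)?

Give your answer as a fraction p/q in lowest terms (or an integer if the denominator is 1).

Answer: 5141/13979

Derivation:
Let a_i = P(absorbed in 1 | start in state i).
Boundary conditions: a_1 = 1, a_6 = 0.
For each transient state i, a_i = sum_j P(i->j) * a_j:
  a_2 = 1/5*a_1 + 4/15*a_2 + 0*a_3 + 2/15*a_4 + 0*a_5 + 2/5*a_6
  a_3 = 1/15*a_1 + 2/15*a_2 + 0*a_3 + 11/15*a_4 + 1/15*a_5 + 0*a_6
  a_4 = 0*a_1 + 1/3*a_2 + 1/15*a_3 + 7/15*a_4 + 2/15*a_5 + 0*a_6
  a_5 = 2/15*a_1 + 1/3*a_2 + 0*a_3 + 1/15*a_4 + 1/15*a_5 + 2/5*a_6

Substituting a_1 = 1 and a_6 = 0, rearrange to (I - Q) a = r where r[i] = P(i -> 1):
  [11/15, 0, -2/15, 0] . (a_2, a_3, a_4, a_5) = 1/5
  [-2/15, 1, -11/15, -1/15] . (a_2, a_3, a_4, a_5) = 1/15
  [-1/3, -1/15, 8/15, -2/15] . (a_2, a_3, a_4, a_5) = 0
  [-1/3, 0, -1/15, 14/15] . (a_2, a_3, a_4, a_5) = 2/15

Solving yields:
  a_2 = 4637/13979
  a_3 = 5141/13979
  a_4 = 4535/13979
  a_5 = 3977/13979

Starting state is 3, so the absorption probability is a_3 = 5141/13979.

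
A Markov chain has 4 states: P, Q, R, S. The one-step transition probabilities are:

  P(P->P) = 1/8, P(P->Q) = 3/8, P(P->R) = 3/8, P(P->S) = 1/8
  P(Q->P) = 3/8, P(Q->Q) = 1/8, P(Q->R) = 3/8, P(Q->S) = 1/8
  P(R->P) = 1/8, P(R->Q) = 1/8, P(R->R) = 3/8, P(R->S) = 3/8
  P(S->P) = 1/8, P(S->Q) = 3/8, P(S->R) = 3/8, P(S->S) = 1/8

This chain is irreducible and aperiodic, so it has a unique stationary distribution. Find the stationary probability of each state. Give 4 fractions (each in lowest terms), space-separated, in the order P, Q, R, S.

Answer: 29/160 9/40 3/8 7/32

Derivation:
The stationary distribution satisfies pi = pi * P, i.e.:
  pi_P = 1/8*pi_P + 3/8*pi_Q + 1/8*pi_R + 1/8*pi_S
  pi_Q = 3/8*pi_P + 1/8*pi_Q + 1/8*pi_R + 3/8*pi_S
  pi_R = 3/8*pi_P + 3/8*pi_Q + 3/8*pi_R + 3/8*pi_S
  pi_S = 1/8*pi_P + 1/8*pi_Q + 3/8*pi_R + 1/8*pi_S
with normalization: pi_P + pi_Q + pi_R + pi_S = 1.

Using the first 3 balance equations plus normalization, the linear system A*pi = b is:
  [-7/8, 3/8, 1/8, 1/8] . pi = 0
  [3/8, -7/8, 1/8, 3/8] . pi = 0
  [3/8, 3/8, -5/8, 3/8] . pi = 0
  [1, 1, 1, 1] . pi = 1

Solving yields:
  pi_P = 29/160
  pi_Q = 9/40
  pi_R = 3/8
  pi_S = 7/32

Verification (pi * P):
  29/160*1/8 + 9/40*3/8 + 3/8*1/8 + 7/32*1/8 = 29/160 = pi_P  (ok)
  29/160*3/8 + 9/40*1/8 + 3/8*1/8 + 7/32*3/8 = 9/40 = pi_Q  (ok)
  29/160*3/8 + 9/40*3/8 + 3/8*3/8 + 7/32*3/8 = 3/8 = pi_R  (ok)
  29/160*1/8 + 9/40*1/8 + 3/8*3/8 + 7/32*1/8 = 7/32 = pi_S  (ok)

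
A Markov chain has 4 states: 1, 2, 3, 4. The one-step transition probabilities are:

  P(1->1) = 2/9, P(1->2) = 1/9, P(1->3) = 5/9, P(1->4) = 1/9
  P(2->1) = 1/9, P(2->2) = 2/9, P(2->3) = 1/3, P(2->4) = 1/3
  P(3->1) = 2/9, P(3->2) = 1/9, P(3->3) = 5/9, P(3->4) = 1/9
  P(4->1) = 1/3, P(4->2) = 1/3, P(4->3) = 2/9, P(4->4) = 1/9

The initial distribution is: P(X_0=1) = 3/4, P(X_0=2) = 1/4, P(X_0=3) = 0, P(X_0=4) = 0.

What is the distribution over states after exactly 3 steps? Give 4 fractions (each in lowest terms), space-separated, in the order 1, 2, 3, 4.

Propagating the distribution step by step (d_{t+1} = d_t * P):
d_0 = (1=3/4, 2=1/4, 3=0, 4=0)
  d_1[1] = 3/4*2/9 + 1/4*1/9 + 0*2/9 + 0*1/3 = 7/36
  d_1[2] = 3/4*1/9 + 1/4*2/9 + 0*1/9 + 0*1/3 = 5/36
  d_1[3] = 3/4*5/9 + 1/4*1/3 + 0*5/9 + 0*2/9 = 1/2
  d_1[4] = 3/4*1/9 + 1/4*1/3 + 0*1/9 + 0*1/9 = 1/6
d_1 = (1=7/36, 2=5/36, 3=1/2, 4=1/6)
  d_2[1] = 7/36*2/9 + 5/36*1/9 + 1/2*2/9 + 1/6*1/3 = 73/324
  d_2[2] = 7/36*1/9 + 5/36*2/9 + 1/2*1/9 + 1/6*1/3 = 53/324
  d_2[3] = 7/36*5/9 + 5/36*1/3 + 1/2*5/9 + 1/6*2/9 = 38/81
  d_2[4] = 7/36*1/9 + 5/36*1/3 + 1/2*1/9 + 1/6*1/9 = 23/162
d_2 = (1=73/324, 2=53/324, 3=38/81, 4=23/162)
  d_3[1] = 73/324*2/9 + 53/324*1/9 + 38/81*2/9 + 23/162*1/3 = 641/2916
  d_3[2] = 73/324*1/9 + 53/324*2/9 + 38/81*1/9 + 23/162*1/3 = 469/2916
  d_3[3] = 73/324*5/9 + 53/324*1/3 + 38/81*5/9 + 23/162*2/9 = 344/729
  d_3[4] = 73/324*1/9 + 53/324*1/3 + 38/81*1/9 + 23/162*1/9 = 215/1458
d_3 = (1=641/2916, 2=469/2916, 3=344/729, 4=215/1458)

Answer: 641/2916 469/2916 344/729 215/1458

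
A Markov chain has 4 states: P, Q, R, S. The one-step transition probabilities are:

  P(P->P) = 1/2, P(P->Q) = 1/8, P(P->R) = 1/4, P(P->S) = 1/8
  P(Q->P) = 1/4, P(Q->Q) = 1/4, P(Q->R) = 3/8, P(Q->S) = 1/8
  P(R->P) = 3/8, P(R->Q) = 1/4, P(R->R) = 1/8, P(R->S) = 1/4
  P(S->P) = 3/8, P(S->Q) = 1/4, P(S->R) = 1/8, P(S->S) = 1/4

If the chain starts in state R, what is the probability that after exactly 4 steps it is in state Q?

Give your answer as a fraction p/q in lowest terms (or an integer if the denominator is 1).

Answer: 205/1024

Derivation:
Computing P^4 by repeated multiplication:
P^1 =
  P: [1/2, 1/8, 1/4, 1/8]
  Q: [1/4, 1/4, 3/8, 1/8]
  R: [3/8, 1/4, 1/8, 1/4]
  S: [3/8, 1/4, 1/8, 1/4]
P^2 =
  P: [27/64, 3/16, 7/32, 11/64]
  Q: [3/8, 7/32, 7/32, 3/16]
  R: [25/64, 13/64, 15/64, 11/64]
  S: [25/64, 13/64, 15/64, 11/64]
P^3 =
  P: [207/512, 101/512, 115/512, 89/512]
  Q: [101/256, 13/64, 29/128, 45/256]
  R: [51/128, 103/512, 115/512, 45/256]
  S: [51/128, 103/512, 115/512, 45/256]
P^4 =
  P: [821/2048, 817/4096, 921/4096, 179/1024]
  Q: [817/2048, 411/2048, 461/2048, 359/2048]
  R: [1637/4096, 205/1024, 461/2048, 717/4096]
  S: [1637/4096, 205/1024, 461/2048, 717/4096]

(P^4)[R -> Q] = 205/1024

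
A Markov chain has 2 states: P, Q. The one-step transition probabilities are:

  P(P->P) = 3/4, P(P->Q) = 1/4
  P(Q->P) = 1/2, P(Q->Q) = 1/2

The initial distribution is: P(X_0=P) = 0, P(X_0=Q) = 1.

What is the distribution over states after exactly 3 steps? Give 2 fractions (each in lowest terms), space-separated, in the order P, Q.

Propagating the distribution step by step (d_{t+1} = d_t * P):
d_0 = (P=0, Q=1)
  d_1[P] = 0*3/4 + 1*1/2 = 1/2
  d_1[Q] = 0*1/4 + 1*1/2 = 1/2
d_1 = (P=1/2, Q=1/2)
  d_2[P] = 1/2*3/4 + 1/2*1/2 = 5/8
  d_2[Q] = 1/2*1/4 + 1/2*1/2 = 3/8
d_2 = (P=5/8, Q=3/8)
  d_3[P] = 5/8*3/4 + 3/8*1/2 = 21/32
  d_3[Q] = 5/8*1/4 + 3/8*1/2 = 11/32
d_3 = (P=21/32, Q=11/32)

Answer: 21/32 11/32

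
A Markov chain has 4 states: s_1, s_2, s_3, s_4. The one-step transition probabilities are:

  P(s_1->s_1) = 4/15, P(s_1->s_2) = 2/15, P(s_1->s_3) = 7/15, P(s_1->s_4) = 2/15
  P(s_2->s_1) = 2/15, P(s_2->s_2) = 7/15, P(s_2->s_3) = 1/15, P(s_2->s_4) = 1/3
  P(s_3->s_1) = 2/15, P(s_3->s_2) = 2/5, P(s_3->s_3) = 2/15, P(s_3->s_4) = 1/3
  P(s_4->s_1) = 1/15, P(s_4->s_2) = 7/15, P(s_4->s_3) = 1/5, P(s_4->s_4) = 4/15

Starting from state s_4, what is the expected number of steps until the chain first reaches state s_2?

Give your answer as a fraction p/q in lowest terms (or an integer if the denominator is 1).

Let h_i = expected steps to first reach s_2 from state i.
Boundary: h_s_2 = 0.
First-step equations for the other states:
  h_s_1 = 1 + 4/15*h_s_1 + 2/15*h_s_2 + 7/15*h_s_3 + 2/15*h_s_4
  h_s_3 = 1 + 2/15*h_s_1 + 2/5*h_s_2 + 2/15*h_s_3 + 1/3*h_s_4
  h_s_4 = 1 + 1/15*h_s_1 + 7/15*h_s_2 + 1/5*h_s_3 + 4/15*h_s_4

Substituting h_s_2 = 0 and rearranging gives the linear system (I - Q) h = 1:
  [11/15, -7/15, -2/15] . (h_s_1, h_s_3, h_s_4) = 1
  [-2/15, 13/15, -1/3] . (h_s_1, h_s_3, h_s_4) = 1
  [-1/15, -1/5, 11/15] . (h_s_1, h_s_3, h_s_4) = 1

Solving yields:
  h_s_1 = 4080/1181
  h_s_3 = 3075/1181
  h_s_4 = 2820/1181

Starting state is s_4, so the expected hitting time is h_s_4 = 2820/1181.

Answer: 2820/1181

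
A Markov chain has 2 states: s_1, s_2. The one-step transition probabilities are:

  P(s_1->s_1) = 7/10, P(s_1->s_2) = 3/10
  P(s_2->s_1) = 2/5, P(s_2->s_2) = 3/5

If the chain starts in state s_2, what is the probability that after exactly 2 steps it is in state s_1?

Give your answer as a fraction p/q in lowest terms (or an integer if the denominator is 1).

Answer: 13/25

Derivation:
Computing P^2 by repeated multiplication:
P^1 =
  s_1: [7/10, 3/10]
  s_2: [2/5, 3/5]
P^2 =
  s_1: [61/100, 39/100]
  s_2: [13/25, 12/25]

(P^2)[s_2 -> s_1] = 13/25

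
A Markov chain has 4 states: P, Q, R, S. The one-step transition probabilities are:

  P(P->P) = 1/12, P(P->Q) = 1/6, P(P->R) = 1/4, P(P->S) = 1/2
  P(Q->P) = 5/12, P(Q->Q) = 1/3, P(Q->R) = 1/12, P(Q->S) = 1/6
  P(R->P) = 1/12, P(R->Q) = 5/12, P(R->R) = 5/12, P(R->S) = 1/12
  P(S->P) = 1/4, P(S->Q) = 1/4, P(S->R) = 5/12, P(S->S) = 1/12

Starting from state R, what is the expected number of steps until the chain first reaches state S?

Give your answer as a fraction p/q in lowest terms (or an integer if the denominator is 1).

Let h_i = expected steps to first reach S from state i.
Boundary: h_S = 0.
First-step equations for the other states:
  h_P = 1 + 1/12*h_P + 1/6*h_Q + 1/4*h_R + 1/2*h_S
  h_Q = 1 + 5/12*h_P + 1/3*h_Q + 1/12*h_R + 1/6*h_S
  h_R = 1 + 1/12*h_P + 5/12*h_Q + 5/12*h_R + 1/12*h_S

Substituting h_S = 0 and rearranging gives the linear system (I - Q) h = 1:
  [11/12, -1/6, -1/4] . (h_P, h_Q, h_R) = 1
  [-5/12, 2/3, -1/12] . (h_P, h_Q, h_R) = 1
  [-1/12, -5/12, 7/12] . (h_P, h_Q, h_R) = 1

Solving yields:
  h_P = 212/65
  h_Q = 272/65
  h_R = 336/65

Starting state is R, so the expected hitting time is h_R = 336/65.

Answer: 336/65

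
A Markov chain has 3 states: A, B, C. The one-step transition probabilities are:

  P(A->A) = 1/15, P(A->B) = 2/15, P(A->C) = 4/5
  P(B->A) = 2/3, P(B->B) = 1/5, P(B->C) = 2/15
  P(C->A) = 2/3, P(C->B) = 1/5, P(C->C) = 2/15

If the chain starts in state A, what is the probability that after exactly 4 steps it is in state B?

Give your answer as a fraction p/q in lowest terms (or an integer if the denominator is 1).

Answer: 1016/5625

Derivation:
Computing P^4 by repeated multiplication:
P^1 =
  A: [1/15, 2/15, 4/5]
  B: [2/3, 1/5, 2/15]
  C: [2/3, 1/5, 2/15]
P^2 =
  A: [47/75, 44/225, 8/45]
  B: [4/15, 7/45, 26/45]
  C: [4/15, 7/45, 26/45]
P^3 =
  A: [109/375, 178/1125, 124/225]
  B: [38/75, 41/225, 14/45]
  C: [38/75, 41/225, 14/45]
P^4 =
  A: [923/1875, 1016/5625, 368/1125]
  B: [136/375, 187/1125, 106/225]
  C: [136/375, 187/1125, 106/225]

(P^4)[A -> B] = 1016/5625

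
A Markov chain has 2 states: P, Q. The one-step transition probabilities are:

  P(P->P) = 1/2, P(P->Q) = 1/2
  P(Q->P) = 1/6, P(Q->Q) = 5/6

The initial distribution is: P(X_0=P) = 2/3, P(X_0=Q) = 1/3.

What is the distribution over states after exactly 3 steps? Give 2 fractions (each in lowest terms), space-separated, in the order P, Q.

Propagating the distribution step by step (d_{t+1} = d_t * P):
d_0 = (P=2/3, Q=1/3)
  d_1[P] = 2/3*1/2 + 1/3*1/6 = 7/18
  d_1[Q] = 2/3*1/2 + 1/3*5/6 = 11/18
d_1 = (P=7/18, Q=11/18)
  d_2[P] = 7/18*1/2 + 11/18*1/6 = 8/27
  d_2[Q] = 7/18*1/2 + 11/18*5/6 = 19/27
d_2 = (P=8/27, Q=19/27)
  d_3[P] = 8/27*1/2 + 19/27*1/6 = 43/162
  d_3[Q] = 8/27*1/2 + 19/27*5/6 = 119/162
d_3 = (P=43/162, Q=119/162)

Answer: 43/162 119/162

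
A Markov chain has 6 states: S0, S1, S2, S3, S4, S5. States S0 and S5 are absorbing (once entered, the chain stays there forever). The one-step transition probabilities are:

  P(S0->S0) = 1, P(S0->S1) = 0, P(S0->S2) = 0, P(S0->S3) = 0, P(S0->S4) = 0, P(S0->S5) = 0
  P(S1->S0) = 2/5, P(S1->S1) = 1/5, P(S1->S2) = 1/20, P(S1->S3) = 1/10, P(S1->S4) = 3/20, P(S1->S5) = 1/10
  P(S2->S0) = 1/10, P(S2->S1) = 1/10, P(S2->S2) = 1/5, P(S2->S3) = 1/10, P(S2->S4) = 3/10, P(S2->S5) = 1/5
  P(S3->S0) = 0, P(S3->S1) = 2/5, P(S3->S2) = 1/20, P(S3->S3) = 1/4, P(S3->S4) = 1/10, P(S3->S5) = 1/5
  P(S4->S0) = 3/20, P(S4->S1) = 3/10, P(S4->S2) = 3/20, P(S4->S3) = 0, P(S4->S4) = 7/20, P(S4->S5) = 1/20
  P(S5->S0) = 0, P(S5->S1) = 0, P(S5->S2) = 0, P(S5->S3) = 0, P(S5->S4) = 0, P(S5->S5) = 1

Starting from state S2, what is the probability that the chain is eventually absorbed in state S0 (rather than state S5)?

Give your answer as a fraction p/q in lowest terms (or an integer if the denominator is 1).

Let a_i = P(absorbed in S0 | start in state i).
Boundary conditions: a_S0 = 1, a_S5 = 0.
For each transient state i, a_i = sum_j P(i->j) * a_j:
  a_S1 = 2/5*a_S0 + 1/5*a_S1 + 1/20*a_S2 + 1/10*a_S3 + 3/20*a_S4 + 1/10*a_S5
  a_S2 = 1/10*a_S0 + 1/10*a_S1 + 1/5*a_S2 + 1/10*a_S3 + 3/10*a_S4 + 1/5*a_S5
  a_S3 = 0*a_S0 + 2/5*a_S1 + 1/20*a_S2 + 1/4*a_S3 + 1/10*a_S4 + 1/5*a_S5
  a_S4 = 3/20*a_S0 + 3/10*a_S1 + 3/20*a_S2 + 0*a_S3 + 7/20*a_S4 + 1/20*a_S5

Substituting a_S0 = 1 and a_S5 = 0, rearrange to (I - Q) a = r where r[i] = P(i -> S0):
  [4/5, -1/20, -1/10, -3/20] . (a_S1, a_S2, a_S3, a_S4) = 2/5
  [-1/10, 4/5, -1/10, -3/10] . (a_S1, a_S2, a_S3, a_S4) = 1/10
  [-2/5, -1/20, 3/4, -1/10] . (a_S1, a_S2, a_S3, a_S4) = 0
  [-3/10, -3/20, 0, 13/20] . (a_S1, a_S2, a_S3, a_S4) = 3/20

Solving yields:
  a_S1 = 6471/8890
  a_S2 = 1371/2540
  a_S3 = 9181/17780
  a_S4 = 12291/17780

Starting state is S2, so the absorption probability is a_S2 = 1371/2540.

Answer: 1371/2540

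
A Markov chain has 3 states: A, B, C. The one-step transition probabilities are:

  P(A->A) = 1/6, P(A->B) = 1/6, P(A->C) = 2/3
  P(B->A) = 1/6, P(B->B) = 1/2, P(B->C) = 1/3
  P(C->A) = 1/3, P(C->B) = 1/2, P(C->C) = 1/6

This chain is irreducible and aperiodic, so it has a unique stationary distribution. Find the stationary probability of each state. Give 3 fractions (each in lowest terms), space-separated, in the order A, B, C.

Answer: 9/40 17/40 7/20

Derivation:
The stationary distribution satisfies pi = pi * P, i.e.:
  pi_A = 1/6*pi_A + 1/6*pi_B + 1/3*pi_C
  pi_B = 1/6*pi_A + 1/2*pi_B + 1/2*pi_C
  pi_C = 2/3*pi_A + 1/3*pi_B + 1/6*pi_C
with normalization: pi_A + pi_B + pi_C = 1.

Using the first 2 balance equations plus normalization, the linear system A*pi = b is:
  [-5/6, 1/6, 1/3] . pi = 0
  [1/6, -1/2, 1/2] . pi = 0
  [1, 1, 1] . pi = 1

Solving yields:
  pi_A = 9/40
  pi_B = 17/40
  pi_C = 7/20

Verification (pi * P):
  9/40*1/6 + 17/40*1/6 + 7/20*1/3 = 9/40 = pi_A  (ok)
  9/40*1/6 + 17/40*1/2 + 7/20*1/2 = 17/40 = pi_B  (ok)
  9/40*2/3 + 17/40*1/3 + 7/20*1/6 = 7/20 = pi_C  (ok)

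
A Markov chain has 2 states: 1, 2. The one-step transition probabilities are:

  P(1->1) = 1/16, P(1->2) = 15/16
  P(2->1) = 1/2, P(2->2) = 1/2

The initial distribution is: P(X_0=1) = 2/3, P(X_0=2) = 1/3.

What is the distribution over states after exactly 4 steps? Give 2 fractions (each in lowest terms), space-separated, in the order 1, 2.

Answer: 35341/98304 62963/98304

Derivation:
Propagating the distribution step by step (d_{t+1} = d_t * P):
d_0 = (1=2/3, 2=1/3)
  d_1[1] = 2/3*1/16 + 1/3*1/2 = 5/24
  d_1[2] = 2/3*15/16 + 1/3*1/2 = 19/24
d_1 = (1=5/24, 2=19/24)
  d_2[1] = 5/24*1/16 + 19/24*1/2 = 157/384
  d_2[2] = 5/24*15/16 + 19/24*1/2 = 227/384
d_2 = (1=157/384, 2=227/384)
  d_3[1] = 157/384*1/16 + 227/384*1/2 = 1973/6144
  d_3[2] = 157/384*15/16 + 227/384*1/2 = 4171/6144
d_3 = (1=1973/6144, 2=4171/6144)
  d_4[1] = 1973/6144*1/16 + 4171/6144*1/2 = 35341/98304
  d_4[2] = 1973/6144*15/16 + 4171/6144*1/2 = 62963/98304
d_4 = (1=35341/98304, 2=62963/98304)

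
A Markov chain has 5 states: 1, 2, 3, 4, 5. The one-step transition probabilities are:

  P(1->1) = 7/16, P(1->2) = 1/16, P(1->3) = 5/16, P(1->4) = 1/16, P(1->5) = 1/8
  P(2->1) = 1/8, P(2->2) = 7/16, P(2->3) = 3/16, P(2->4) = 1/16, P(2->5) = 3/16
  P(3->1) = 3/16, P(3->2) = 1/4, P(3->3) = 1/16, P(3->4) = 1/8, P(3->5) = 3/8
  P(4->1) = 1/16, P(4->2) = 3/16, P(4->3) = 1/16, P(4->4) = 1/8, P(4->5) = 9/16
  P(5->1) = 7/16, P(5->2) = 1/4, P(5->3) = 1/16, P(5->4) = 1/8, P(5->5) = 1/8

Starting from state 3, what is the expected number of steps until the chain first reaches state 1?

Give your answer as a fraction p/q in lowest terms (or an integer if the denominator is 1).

Let h_i = expected steps to first reach 1 from state i.
Boundary: h_1 = 0.
First-step equations for the other states:
  h_2 = 1 + 1/8*h_1 + 7/16*h_2 + 3/16*h_3 + 1/16*h_4 + 3/16*h_5
  h_3 = 1 + 3/16*h_1 + 1/4*h_2 + 1/16*h_3 + 1/8*h_4 + 3/8*h_5
  h_4 = 1 + 1/16*h_1 + 3/16*h_2 + 1/16*h_3 + 1/8*h_4 + 9/16*h_5
  h_5 = 1 + 7/16*h_1 + 1/4*h_2 + 1/16*h_3 + 1/8*h_4 + 1/8*h_5

Substituting h_1 = 0 and rearranging gives the linear system (I - Q) h = 1:
  [9/16, -3/16, -1/16, -3/16] . (h_2, h_3, h_4, h_5) = 1
  [-1/4, 15/16, -1/8, -3/8] . (h_2, h_3, h_4, h_5) = 1
  [-3/16, -1/16, 7/8, -9/16] . (h_2, h_3, h_4, h_5) = 1
  [-1/4, -1/16, -1/8, 7/8] . (h_2, h_3, h_4, h_5) = 1

Solving yields:
  h_2 = 18496/3697
  h_3 = 16560/3697
  h_4 = 17888/3697
  h_5 = 13248/3697

Starting state is 3, so the expected hitting time is h_3 = 16560/3697.

Answer: 16560/3697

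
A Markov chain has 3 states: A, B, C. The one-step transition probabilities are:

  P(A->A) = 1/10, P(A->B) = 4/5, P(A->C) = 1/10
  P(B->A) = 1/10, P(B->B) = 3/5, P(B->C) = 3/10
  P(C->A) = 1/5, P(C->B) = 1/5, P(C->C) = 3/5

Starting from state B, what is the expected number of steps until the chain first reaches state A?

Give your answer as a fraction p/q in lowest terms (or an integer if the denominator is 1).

Let h_i = expected steps to first reach A from state i.
Boundary: h_A = 0.
First-step equations for the other states:
  h_B = 1 + 1/10*h_A + 3/5*h_B + 3/10*h_C
  h_C = 1 + 1/5*h_A + 1/5*h_B + 3/5*h_C

Substituting h_A = 0 and rearranging gives the linear system (I - Q) h = 1:
  [2/5, -3/10] . (h_B, h_C) = 1
  [-1/5, 2/5] . (h_B, h_C) = 1

Solving yields:
  h_B = 7
  h_C = 6

Starting state is B, so the expected hitting time is h_B = 7.

Answer: 7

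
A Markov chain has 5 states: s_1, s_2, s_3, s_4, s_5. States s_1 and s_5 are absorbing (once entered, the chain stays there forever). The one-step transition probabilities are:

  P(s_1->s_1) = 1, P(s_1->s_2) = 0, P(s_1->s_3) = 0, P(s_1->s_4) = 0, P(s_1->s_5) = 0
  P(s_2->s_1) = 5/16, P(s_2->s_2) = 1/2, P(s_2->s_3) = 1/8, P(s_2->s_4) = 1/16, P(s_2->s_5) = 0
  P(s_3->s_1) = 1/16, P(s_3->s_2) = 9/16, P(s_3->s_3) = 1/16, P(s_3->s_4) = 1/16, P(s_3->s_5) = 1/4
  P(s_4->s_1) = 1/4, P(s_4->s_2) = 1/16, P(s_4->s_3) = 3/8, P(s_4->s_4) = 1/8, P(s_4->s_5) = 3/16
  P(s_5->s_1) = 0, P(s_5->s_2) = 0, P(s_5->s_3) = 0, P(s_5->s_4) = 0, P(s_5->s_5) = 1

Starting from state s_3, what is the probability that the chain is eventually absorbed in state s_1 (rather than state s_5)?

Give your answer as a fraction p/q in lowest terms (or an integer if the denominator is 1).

Let a_i = P(absorbed in s_1 | start in state i).
Boundary conditions: a_s_1 = 1, a_s_5 = 0.
For each transient state i, a_i = sum_j P(i->j) * a_j:
  a_s_2 = 5/16*a_s_1 + 1/2*a_s_2 + 1/8*a_s_3 + 1/16*a_s_4 + 0*a_s_5
  a_s_3 = 1/16*a_s_1 + 9/16*a_s_2 + 1/16*a_s_3 + 1/16*a_s_4 + 1/4*a_s_5
  a_s_4 = 1/4*a_s_1 + 1/16*a_s_2 + 3/8*a_s_3 + 1/8*a_s_4 + 3/16*a_s_5

Substituting a_s_1 = 1 and a_s_5 = 0, rearrange to (I - Q) a = r where r[i] = P(i -> s_1):
  [1/2, -1/8, -1/16] . (a_s_2, a_s_3, a_s_4) = 5/16
  [-9/16, 15/16, -1/16] . (a_s_2, a_s_3, a_s_4) = 1/16
  [-1/16, -3/8, 7/8] . (a_s_2, a_s_3, a_s_4) = 1/4

Solving yields:
  a_s_2 = 6/7
  a_s_3 = 74/119
  a_s_4 = 73/119

Starting state is s_3, so the absorption probability is a_s_3 = 74/119.

Answer: 74/119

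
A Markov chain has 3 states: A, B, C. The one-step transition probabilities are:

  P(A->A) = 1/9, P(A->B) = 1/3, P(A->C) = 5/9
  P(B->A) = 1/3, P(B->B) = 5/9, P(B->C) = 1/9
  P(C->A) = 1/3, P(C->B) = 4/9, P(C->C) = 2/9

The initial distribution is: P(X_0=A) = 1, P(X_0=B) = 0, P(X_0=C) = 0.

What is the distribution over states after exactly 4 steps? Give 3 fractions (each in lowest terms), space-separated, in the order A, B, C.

Answer: 1801/6561 340/729 1700/6561

Derivation:
Propagating the distribution step by step (d_{t+1} = d_t * P):
d_0 = (A=1, B=0, C=0)
  d_1[A] = 1*1/9 + 0*1/3 + 0*1/3 = 1/9
  d_1[B] = 1*1/3 + 0*5/9 + 0*4/9 = 1/3
  d_1[C] = 1*5/9 + 0*1/9 + 0*2/9 = 5/9
d_1 = (A=1/9, B=1/3, C=5/9)
  d_2[A] = 1/9*1/9 + 1/3*1/3 + 5/9*1/3 = 25/81
  d_2[B] = 1/9*1/3 + 1/3*5/9 + 5/9*4/9 = 38/81
  d_2[C] = 1/9*5/9 + 1/3*1/9 + 5/9*2/9 = 2/9
d_2 = (A=25/81, B=38/81, C=2/9)
  d_3[A] = 25/81*1/9 + 38/81*1/3 + 2/9*1/3 = 193/729
  d_3[B] = 25/81*1/3 + 38/81*5/9 + 2/9*4/9 = 337/729
  d_3[C] = 25/81*5/9 + 38/81*1/9 + 2/9*2/9 = 199/729
d_3 = (A=193/729, B=337/729, C=199/729)
  d_4[A] = 193/729*1/9 + 337/729*1/3 + 199/729*1/3 = 1801/6561
  d_4[B] = 193/729*1/3 + 337/729*5/9 + 199/729*4/9 = 340/729
  d_4[C] = 193/729*5/9 + 337/729*1/9 + 199/729*2/9 = 1700/6561
d_4 = (A=1801/6561, B=340/729, C=1700/6561)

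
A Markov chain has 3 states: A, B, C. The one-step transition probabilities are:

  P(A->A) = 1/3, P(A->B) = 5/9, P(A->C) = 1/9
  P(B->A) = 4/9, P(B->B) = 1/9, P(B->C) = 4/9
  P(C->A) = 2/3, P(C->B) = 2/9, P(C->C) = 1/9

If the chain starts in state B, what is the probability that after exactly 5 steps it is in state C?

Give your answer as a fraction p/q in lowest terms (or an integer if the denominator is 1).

Computing P^5 by repeated multiplication:
P^1 =
  A: [1/3, 5/9, 1/9]
  B: [4/9, 1/9, 4/9]
  C: [2/3, 2/9, 1/9]
P^2 =
  A: [35/81, 22/81, 8/27]
  B: [40/81, 29/81, 4/27]
  C: [32/81, 34/81, 5/27]
P^3 =
  A: [337/729, 245/729, 49/243]
  B: [308/729, 253/729, 56/243]
  C: [322/729, 224/729, 61/243]
P^4 =
  A: [2873/6561, 2224/6561, 488/2187]
  B: [2944/6561, 2129/6561, 496/2187]
  C: [2960/6561, 2200/6561, 467/2187]
P^5 =
  A: [26299/59049, 19517/59049, 4411/19683]
  B: [26276/59049, 19825/59049, 4316/19683]
  C: [26086/59049, 19802/59049, 4387/19683]

(P^5)[B -> C] = 4316/19683

Answer: 4316/19683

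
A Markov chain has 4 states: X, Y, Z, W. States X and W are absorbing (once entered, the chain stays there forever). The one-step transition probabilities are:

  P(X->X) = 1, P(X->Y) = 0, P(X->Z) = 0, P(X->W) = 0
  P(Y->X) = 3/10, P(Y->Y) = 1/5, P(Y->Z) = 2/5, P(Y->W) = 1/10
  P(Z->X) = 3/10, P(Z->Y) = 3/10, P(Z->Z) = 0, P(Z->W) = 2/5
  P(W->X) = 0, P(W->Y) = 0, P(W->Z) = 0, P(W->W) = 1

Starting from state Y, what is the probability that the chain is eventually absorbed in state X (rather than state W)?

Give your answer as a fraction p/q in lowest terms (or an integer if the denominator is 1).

Answer: 21/34

Derivation:
Let a_i = P(absorbed in X | start in state i).
Boundary conditions: a_X = 1, a_W = 0.
For each transient state i, a_i = sum_j P(i->j) * a_j:
  a_Y = 3/10*a_X + 1/5*a_Y + 2/5*a_Z + 1/10*a_W
  a_Z = 3/10*a_X + 3/10*a_Y + 0*a_Z + 2/5*a_W

Substituting a_X = 1 and a_W = 0, rearrange to (I - Q) a = r where r[i] = P(i -> X):
  [4/5, -2/5] . (a_Y, a_Z) = 3/10
  [-3/10, 1] . (a_Y, a_Z) = 3/10

Solving yields:
  a_Y = 21/34
  a_Z = 33/68

Starting state is Y, so the absorption probability is a_Y = 21/34.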